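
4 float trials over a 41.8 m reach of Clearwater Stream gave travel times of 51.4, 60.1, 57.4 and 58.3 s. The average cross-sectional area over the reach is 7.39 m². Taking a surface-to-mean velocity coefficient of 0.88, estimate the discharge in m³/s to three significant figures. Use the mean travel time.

4.79 m³/s

t̄ = (51.4 + 60.1 + 57.4 + 58.3) / 4 = 56.8 s
v_surface = L / t̄ = 41.8 / 56.8 = 0.7359 m/s
v_mean = 0.88 × 0.7359 = 0.6476 m/s
Q = A × v_mean = 7.39 × 0.6476 = 4.786 m³/s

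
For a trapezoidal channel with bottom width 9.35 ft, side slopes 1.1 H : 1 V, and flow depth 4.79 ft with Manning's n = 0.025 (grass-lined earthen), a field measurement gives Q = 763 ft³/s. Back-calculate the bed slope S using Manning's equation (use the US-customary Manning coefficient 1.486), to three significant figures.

0.00788

A = (b + z·y)·y = (9.35 + 1.1×4.79)×4.79 = 70.03 ft²
P = b + 2y√(1+z²) = 9.35 + 2×4.79×√(1+1.1²) = 23.59 ft
R = A/P = 70.03/23.59 = 2.968 ft
S = (Q·n / (1.486·A·R^(2/3)))² = (763×0.025 / (1.486×70.03×2.065))² = 0.007878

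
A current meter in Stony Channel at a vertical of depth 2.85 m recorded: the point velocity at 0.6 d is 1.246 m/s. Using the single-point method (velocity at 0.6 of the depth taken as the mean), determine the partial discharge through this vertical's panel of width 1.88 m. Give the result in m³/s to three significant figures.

v̄ = v₀.₆ = 1.246 m/s
q = v̄ × d × w = 1.246 × 2.85 × 1.88 = 6.676 m³/s

6.68 m³/s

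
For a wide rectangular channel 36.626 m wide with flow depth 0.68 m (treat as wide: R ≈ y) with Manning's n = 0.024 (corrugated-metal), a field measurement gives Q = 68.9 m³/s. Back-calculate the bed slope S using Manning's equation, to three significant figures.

A = b·y = 36.626 × 0.68 = 24.91 m²
Wide channel: R ≈ y = 0.68 m
S = (Q·n / (1·A·R^(2/3)))² = (68.9×0.024 / (1×24.91×0.7733))² = 0.007372

0.00737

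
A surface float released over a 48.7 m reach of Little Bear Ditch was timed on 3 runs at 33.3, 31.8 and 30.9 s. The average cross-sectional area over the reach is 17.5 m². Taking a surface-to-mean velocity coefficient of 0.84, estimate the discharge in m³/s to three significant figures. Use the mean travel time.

t̄ = (33.3 + 31.8 + 30.9) / 3 = 32 s
v_surface = L / t̄ = 48.7 / 32 = 1.522 m/s
v_mean = 0.84 × 1.522 = 1.278 m/s
Q = A × v_mean = 17.5 × 1.278 = 22.37 m³/s

22.4 m³/s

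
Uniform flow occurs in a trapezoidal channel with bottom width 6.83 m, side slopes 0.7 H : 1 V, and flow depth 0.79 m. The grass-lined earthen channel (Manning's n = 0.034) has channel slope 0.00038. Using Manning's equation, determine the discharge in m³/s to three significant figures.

2.55 m³/s

A = (b + z·y)·y = (6.83 + 0.7×0.79)×0.79 = 5.833 m²
P = b + 2y√(1+z²) = 6.83 + 2×0.79×√(1+0.7²) = 8.759 m
R = A/P = 5.833/8.759 = 0.6659 m
Q = (1/n)·A·R^(2/3)·S^(1/2) = (1/0.034) × 5.833 × 0.6659^(2/3) × 0.00038^(1/2) = 2.550 m³/s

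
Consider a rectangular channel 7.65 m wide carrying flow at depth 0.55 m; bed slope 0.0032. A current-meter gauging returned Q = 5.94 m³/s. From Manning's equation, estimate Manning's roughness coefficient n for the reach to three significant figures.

A = b·y = 7.65 × 0.55 = 4.208 m²
P = b + 2y = 7.65 + 2×0.55 = 8.750 m
R = A/P = 4.208/8.750 = 0.4809 m
n = (1/Q)·A·R^(2/3)·S^(1/2) = (1/5.94) × 4.208 × 0.6138 × 0.05657 = 0.02459

0.0246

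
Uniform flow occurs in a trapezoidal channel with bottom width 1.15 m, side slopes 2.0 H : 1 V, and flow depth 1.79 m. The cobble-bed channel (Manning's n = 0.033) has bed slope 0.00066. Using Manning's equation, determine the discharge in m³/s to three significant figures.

A = (b + z·y)·y = (1.15 + 2.0×1.79)×1.79 = 8.467 m²
P = b + 2y√(1+z²) = 1.15 + 2×1.79×√(1+2.0²) = 9.155 m
R = A/P = 8.467/9.155 = 0.9248 m
Q = (1/n)·A·R^(2/3)·S^(1/2) = (1/0.033) × 8.467 × 0.9248^(2/3) × 0.00066^(1/2) = 6.257 m³/s

6.26 m³/s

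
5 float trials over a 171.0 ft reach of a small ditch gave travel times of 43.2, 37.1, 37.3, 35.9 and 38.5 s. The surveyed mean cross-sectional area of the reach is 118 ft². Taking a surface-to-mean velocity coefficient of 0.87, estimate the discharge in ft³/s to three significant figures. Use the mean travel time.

457 ft³/s

t̄ = (43.2 + 37.1 + 37.3 + 35.9 + 38.5) / 5 = 38.4 s
v_surface = L / t̄ = 171.0 / 38.4 = 4.453 ft/s
v_mean = 0.87 × 4.453 = 3.874 ft/s
Q = A × v_mean = 118 × 3.874 = 457.2 ft³/s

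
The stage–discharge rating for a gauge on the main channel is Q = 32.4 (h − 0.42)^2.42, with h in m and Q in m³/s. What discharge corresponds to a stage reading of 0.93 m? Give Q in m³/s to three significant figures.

Q = 32.4 × (0.93 − 0.42)^2.42 = 32.4 × 0.51^2.42 = 6.351 m³/s

6.35 m³/s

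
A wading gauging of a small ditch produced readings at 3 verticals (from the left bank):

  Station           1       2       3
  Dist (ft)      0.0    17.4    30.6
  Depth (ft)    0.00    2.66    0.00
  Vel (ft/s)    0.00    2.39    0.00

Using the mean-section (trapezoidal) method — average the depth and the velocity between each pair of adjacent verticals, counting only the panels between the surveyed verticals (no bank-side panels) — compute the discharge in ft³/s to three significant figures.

Panel 1-2: Δb = 17.4 ft, d̄ = (0.00+2.66)/2 = 1.33, v̄ = (0.00+2.39)/2 = 1.195 → q = 17.4×1.33×1.195 = 27.65 ft³/s
Panel 2-3: Δb = 13.2 ft, d̄ = (2.66+0.00)/2 = 1.33, v̄ = (2.39+0.00)/2 = 1.195 → q = 13.2×1.33×1.195 = 20.98 ft³/s
Q = Σ q = 48.63 ft³/s

48.6 ft³/s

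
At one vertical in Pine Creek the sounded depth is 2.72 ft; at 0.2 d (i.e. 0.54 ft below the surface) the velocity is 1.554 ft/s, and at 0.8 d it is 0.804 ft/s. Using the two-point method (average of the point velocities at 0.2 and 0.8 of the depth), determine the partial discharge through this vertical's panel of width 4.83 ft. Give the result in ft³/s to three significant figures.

v̄ = (1.554 + 0.804) / 2 = 1.179 ft/s
q = v̄ × d × w = 1.179 × 2.72 × 4.83 = 15.49 ft³/s

15.5 ft³/s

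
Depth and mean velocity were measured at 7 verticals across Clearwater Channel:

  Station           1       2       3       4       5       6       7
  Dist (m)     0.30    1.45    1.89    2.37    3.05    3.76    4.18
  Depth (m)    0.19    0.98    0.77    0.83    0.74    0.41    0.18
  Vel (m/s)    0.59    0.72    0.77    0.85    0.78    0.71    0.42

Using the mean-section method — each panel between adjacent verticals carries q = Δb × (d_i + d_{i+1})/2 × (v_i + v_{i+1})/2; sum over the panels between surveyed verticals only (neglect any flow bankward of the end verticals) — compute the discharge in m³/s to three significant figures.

Panel 1-2: Δb = 1.15 m, d̄ = (0.19+0.98)/2 = 0.585, v̄ = (0.59+0.72)/2 = 0.655 → q = 1.15×0.585×0.655 = 0.4407 m³/s
Panel 2-3: Δb = 0.44 m, d̄ = (0.98+0.77)/2 = 0.875, v̄ = (0.72+0.77)/2 = 0.745 → q = 0.44×0.875×0.745 = 0.2868 m³/s
Panel 3-4: Δb = 0.48 m, d̄ = (0.77+0.83)/2 = 0.8, v̄ = (0.77+0.85)/2 = 0.81 → q = 0.48×0.8×0.81 = 0.3110 m³/s
Panel 4-5: Δb = 0.68 m, d̄ = (0.83+0.74)/2 = 0.785, v̄ = (0.85+0.78)/2 = 0.815 → q = 0.68×0.785×0.815 = 0.4350 m³/s
Panel 5-6: Δb = 0.71 m, d̄ = (0.74+0.41)/2 = 0.575, v̄ = (0.78+0.71)/2 = 0.745 → q = 0.71×0.575×0.745 = 0.3041 m³/s
Panel 6-7: Δb = 0.42 m, d̄ = (0.41+0.18)/2 = 0.295, v̄ = (0.71+0.42)/2 = 0.565 → q = 0.42×0.295×0.565 = 0.07000 m³/s
Q = Σ q = 1.848 m³/s

1.85 m³/s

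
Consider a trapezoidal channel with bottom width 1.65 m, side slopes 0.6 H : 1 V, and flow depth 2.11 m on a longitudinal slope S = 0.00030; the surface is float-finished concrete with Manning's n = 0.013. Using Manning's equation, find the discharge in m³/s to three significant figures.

A = (b + z·y)·y = (1.65 + 0.6×2.11)×2.11 = 6.153 m²
P = b + 2y√(1+z²) = 1.65 + 2×2.11×√(1+0.6²) = 6.571 m
R = A/P = 6.153/6.571 = 0.9363 m
Q = (1/n)·A·R^(2/3)·S^(1/2) = (1/0.013) × 6.153 × 0.9363^(2/3) × 0.00030^(1/2) = 7.846 m³/s

7.85 m³/s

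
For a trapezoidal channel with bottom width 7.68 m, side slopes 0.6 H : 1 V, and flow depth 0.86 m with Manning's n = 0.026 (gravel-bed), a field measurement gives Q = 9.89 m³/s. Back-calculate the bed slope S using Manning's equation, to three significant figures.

A = (b + z·y)·y = (7.68 + 0.6×0.86)×0.86 = 7.049 m²
P = b + 2y√(1+z²) = 7.68 + 2×0.86×√(1+0.6²) = 9.686 m
R = A/P = 7.049/9.686 = 0.7277 m
S = (Q·n / (1·A·R^(2/3)))² = (9.89×0.026 / (1×7.049×0.8090))² = 0.002033

0.00203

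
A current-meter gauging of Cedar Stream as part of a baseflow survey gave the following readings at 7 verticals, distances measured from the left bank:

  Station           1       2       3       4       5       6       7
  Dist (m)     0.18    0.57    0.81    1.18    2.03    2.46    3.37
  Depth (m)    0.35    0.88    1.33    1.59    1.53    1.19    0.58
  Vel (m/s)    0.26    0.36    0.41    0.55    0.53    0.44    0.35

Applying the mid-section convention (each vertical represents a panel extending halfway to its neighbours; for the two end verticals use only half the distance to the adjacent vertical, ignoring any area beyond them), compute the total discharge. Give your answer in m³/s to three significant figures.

1.78 m³/s

w_1 = (0.57 − 0.18)/2 = 0.195 m; q_1 = 0.26 × 0.35 × 0.195 = 0.01775 m³/s
w_2 = (0.81 − 0.18)/2 = 0.315 m; q_2 = 0.36 × 0.88 × 0.315 = 0.09979 m³/s
w_3 = (1.18 − 0.57)/2 = 0.305 m; q_3 = 0.41 × 1.33 × 0.305 = 0.1663 m³/s
w_4 = (2.03 − 0.81)/2 = 0.61 m; q_4 = 0.55 × 1.59 × 0.61 = 0.5334 m³/s
w_5 = (2.46 − 1.18)/2 = 0.64 m; q_5 = 0.53 × 1.53 × 0.64 = 0.5190 m³/s
w_6 = (3.37 − 2.03)/2 = 0.67 m; q_6 = 0.44 × 1.19 × 0.67 = 0.3508 m³/s
w_7 = (3.37 − 2.46)/2 = 0.455 m; q_7 = 0.35 × 0.58 × 0.455 = 0.09237 m³/s
Q = Σ qᵢ = 1.779 m³/s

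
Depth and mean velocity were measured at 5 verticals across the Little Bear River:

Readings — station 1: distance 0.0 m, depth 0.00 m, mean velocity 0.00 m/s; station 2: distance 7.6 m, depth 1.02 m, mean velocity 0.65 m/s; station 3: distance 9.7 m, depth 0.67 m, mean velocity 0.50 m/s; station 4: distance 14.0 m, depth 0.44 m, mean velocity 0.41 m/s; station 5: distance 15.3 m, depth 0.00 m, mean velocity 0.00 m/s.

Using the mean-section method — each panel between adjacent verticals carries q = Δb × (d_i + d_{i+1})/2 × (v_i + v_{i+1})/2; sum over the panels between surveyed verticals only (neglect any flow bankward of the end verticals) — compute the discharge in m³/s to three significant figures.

3.42 m³/s

Panel 1-2: Δb = 7.6 m, d̄ = (0.00+1.02)/2 = 0.51, v̄ = (0.00+0.65)/2 = 0.325 → q = 7.6×0.51×0.325 = 1.260 m³/s
Panel 2-3: Δb = 2.1 m, d̄ = (1.02+0.67)/2 = 0.845, v̄ = (0.65+0.50)/2 = 0.575 → q = 2.1×0.845×0.575 = 1.020 m³/s
Panel 3-4: Δb = 4.3 m, d̄ = (0.67+0.44)/2 = 0.555, v̄ = (0.50+0.41)/2 = 0.455 → q = 4.3×0.555×0.455 = 1.086 m³/s
Panel 4-5: Δb = 1.3 m, d̄ = (0.44+0.00)/2 = 0.22, v̄ = (0.41+0.00)/2 = 0.205 → q = 1.3×0.22×0.205 = 0.05863 m³/s
Q = Σ q = 3.425 m³/s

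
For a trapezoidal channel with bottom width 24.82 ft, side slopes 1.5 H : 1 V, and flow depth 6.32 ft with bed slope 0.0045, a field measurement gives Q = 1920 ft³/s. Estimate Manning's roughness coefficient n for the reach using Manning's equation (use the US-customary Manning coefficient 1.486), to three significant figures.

0.0309

A = (b + z·y)·y = (24.82 + 1.5×6.32)×6.32 = 216.8 ft²
P = b + 2y√(1+z²) = 24.82 + 2×6.32×√(1+1.5²) = 47.61 ft
R = A/P = 216.8/47.61 = 4.553 ft
n = (1.486/Q)·A·R^(2/3)·S^(1/2) = (1.486/1920) × 216.8 × 2.747 × 0.06708 = 0.03092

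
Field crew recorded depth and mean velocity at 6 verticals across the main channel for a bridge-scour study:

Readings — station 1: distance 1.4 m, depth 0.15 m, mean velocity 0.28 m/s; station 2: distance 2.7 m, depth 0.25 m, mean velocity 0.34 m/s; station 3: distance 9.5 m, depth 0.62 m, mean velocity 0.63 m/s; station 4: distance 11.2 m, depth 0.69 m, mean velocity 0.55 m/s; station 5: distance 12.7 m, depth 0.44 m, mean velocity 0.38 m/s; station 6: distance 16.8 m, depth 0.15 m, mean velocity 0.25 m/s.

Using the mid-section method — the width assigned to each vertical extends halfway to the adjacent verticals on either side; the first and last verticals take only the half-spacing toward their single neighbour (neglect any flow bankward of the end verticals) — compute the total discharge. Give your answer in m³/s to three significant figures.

3.18 m³/s

w_1 = (2.7 − 1.4)/2 = 0.65 m; q_1 = 0.28 × 0.15 × 0.65 = 0.02730 m³/s
w_2 = (9.5 − 1.4)/2 = 4.05 m; q_2 = 0.34 × 0.25 × 4.05 = 0.3443 m³/s
w_3 = (11.2 − 2.7)/2 = 4.25 m; q_3 = 0.63 × 0.62 × 4.25 = 1.660 m³/s
w_4 = (12.7 − 9.5)/2 = 1.6 m; q_4 = 0.55 × 0.69 × 1.6 = 0.6072 m³/s
w_5 = (16.8 − 11.2)/2 = 2.8 m; q_5 = 0.38 × 0.44 × 2.8 = 0.4682 m³/s
w_6 = (16.8 − 12.7)/2 = 2.05 m; q_6 = 0.25 × 0.15 × 2.05 = 0.07688 m³/s
Q = Σ qᵢ = 3.184 m³/s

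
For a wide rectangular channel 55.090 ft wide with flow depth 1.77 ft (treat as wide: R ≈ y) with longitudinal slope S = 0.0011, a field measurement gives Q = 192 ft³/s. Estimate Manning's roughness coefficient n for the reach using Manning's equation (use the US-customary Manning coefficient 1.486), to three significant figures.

A = b·y = 55.090 × 1.77 = 97.51 ft²
Wide channel: R ≈ y = 1.77 ft
n = (1.486/Q)·A·R^(2/3)·S^(1/2) = (1.486/192) × 97.51 × 1.463 × 0.03317 = 0.03662

0.0366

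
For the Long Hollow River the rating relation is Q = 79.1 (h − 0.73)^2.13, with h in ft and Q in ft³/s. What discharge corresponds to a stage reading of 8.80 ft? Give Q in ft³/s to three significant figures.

6760 ft³/s

Q = 79.1 × (8.80 − 0.73)^2.13 = 79.1 × 8.07^2.13 = 6758 ft³/s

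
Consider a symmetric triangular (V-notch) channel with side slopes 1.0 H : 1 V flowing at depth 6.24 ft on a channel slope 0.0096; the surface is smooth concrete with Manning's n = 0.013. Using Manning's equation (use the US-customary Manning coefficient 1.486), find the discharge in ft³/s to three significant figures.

A = z·y² = 1.0×6.24² = 38.94 ft²
P = 2y√(1+z²) = 2×6.24×√(1+1.0²) = 17.65 ft
R = A/P = 38.94/17.65 = 2.206 ft
Q = (1.486/n)·A·R^(2/3)·S^(1/2) = (1.486/0.013) × 38.94 × 2.206^(2/3) × 0.0096^(1/2) = 739.0 ft³/s

739 ft³/s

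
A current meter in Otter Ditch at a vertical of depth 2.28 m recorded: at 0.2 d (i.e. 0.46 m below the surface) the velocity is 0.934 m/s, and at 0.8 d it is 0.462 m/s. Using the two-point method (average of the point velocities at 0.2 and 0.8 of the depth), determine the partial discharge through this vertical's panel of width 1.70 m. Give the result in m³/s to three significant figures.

2.71 m³/s

v̄ = (0.934 + 0.462) / 2 = 0.6980 m/s
q = v̄ × d × w = 0.6980 × 2.28 × 1.70 = 2.705 m³/s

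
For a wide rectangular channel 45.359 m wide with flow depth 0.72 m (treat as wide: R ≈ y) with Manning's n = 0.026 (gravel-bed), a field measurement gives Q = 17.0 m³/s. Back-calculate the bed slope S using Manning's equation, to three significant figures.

A = b·y = 45.359 × 0.72 = 32.66 m²
Wide channel: R ≈ y = 0.72 m
S = (Q·n / (1·A·R^(2/3)))² = (17.0×0.026 / (1×32.66×0.8033))² = 0.0002838

0.000284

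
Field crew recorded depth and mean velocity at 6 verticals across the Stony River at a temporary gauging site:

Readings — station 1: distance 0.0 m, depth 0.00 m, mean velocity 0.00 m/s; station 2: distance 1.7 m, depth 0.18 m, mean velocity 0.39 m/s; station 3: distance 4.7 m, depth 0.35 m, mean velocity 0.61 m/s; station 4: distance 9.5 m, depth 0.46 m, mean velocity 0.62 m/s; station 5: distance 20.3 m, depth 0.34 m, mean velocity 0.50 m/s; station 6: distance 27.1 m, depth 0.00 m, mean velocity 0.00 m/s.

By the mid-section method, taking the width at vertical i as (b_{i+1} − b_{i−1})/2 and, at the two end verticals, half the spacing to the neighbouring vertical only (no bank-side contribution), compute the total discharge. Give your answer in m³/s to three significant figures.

w_2 = (4.7 − 0.0)/2 = 2.35 m; q_2 = 0.39 × 0.18 × 2.35 = 0.1650 m³/s
w_3 = (9.5 − 1.7)/2 = 3.9 m; q_3 = 0.61 × 0.35 × 3.9 = 0.8327 m³/s
w_4 = (20.3 − 4.7)/2 = 7.8 m; q_4 = 0.62 × 0.46 × 7.8 = 2.225 m³/s
w_5 = (27.1 − 9.5)/2 = 8.8 m; q_5 = 0.50 × 0.34 × 8.8 = 1.496 m³/s
Stations 1, 6 contribute zero (depth or velocity is 0).
Q = Σ qᵢ = 4.718 m³/s

4.72 m³/s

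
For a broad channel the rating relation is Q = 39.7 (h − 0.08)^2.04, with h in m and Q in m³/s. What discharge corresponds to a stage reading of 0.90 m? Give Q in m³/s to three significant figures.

26.5 m³/s

Q = 39.7 × (0.90 − 0.08)^2.04 = 39.7 × 0.82^2.04 = 26.48 m³/s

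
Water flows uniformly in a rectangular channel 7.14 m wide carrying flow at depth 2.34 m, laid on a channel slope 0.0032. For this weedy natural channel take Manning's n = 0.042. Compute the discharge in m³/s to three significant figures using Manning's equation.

28.3 m³/s

A = b·y = 7.14 × 2.34 = 16.71 m²
P = b + 2y = 7.14 + 2×2.34 = 11.82 m
R = A/P = 16.71/11.82 = 1.414 m
Q = (1/n)·A·R^(2/3)·S^(1/2) = (1/0.042) × 16.71 × 1.414^(2/3) × 0.0032^(1/2) = 28.34 m³/s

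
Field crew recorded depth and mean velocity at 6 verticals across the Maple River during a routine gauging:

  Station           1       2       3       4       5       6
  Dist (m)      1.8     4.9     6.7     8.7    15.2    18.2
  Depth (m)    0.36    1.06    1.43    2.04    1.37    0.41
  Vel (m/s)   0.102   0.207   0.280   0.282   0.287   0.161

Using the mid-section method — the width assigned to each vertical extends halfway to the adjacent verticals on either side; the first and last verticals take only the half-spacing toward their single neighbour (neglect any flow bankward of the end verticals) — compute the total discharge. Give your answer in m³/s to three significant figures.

5.77 m³/s

w_1 = (4.9 − 1.8)/2 = 1.55 m; q_1 = 0.102 × 0.36 × 1.55 = 0.05692 m³/s
w_2 = (6.7 − 1.8)/2 = 2.45 m; q_2 = 0.207 × 1.06 × 2.45 = 0.5376 m³/s
w_3 = (8.7 − 4.9)/2 = 1.9 m; q_3 = 0.280 × 1.43 × 1.9 = 0.7608 m³/s
w_4 = (15.2 − 6.7)/2 = 4.25 m; q_4 = 0.282 × 2.04 × 4.25 = 2.445 m³/s
w_5 = (18.2 − 8.7)/2 = 4.75 m; q_5 = 0.287 × 1.37 × 4.75 = 1.868 m³/s
w_6 = (18.2 − 15.2)/2 = 1.5 m; q_6 = 0.161 × 0.41 × 1.5 = 0.09902 m³/s
Q = Σ qᵢ = 5.767 m³/s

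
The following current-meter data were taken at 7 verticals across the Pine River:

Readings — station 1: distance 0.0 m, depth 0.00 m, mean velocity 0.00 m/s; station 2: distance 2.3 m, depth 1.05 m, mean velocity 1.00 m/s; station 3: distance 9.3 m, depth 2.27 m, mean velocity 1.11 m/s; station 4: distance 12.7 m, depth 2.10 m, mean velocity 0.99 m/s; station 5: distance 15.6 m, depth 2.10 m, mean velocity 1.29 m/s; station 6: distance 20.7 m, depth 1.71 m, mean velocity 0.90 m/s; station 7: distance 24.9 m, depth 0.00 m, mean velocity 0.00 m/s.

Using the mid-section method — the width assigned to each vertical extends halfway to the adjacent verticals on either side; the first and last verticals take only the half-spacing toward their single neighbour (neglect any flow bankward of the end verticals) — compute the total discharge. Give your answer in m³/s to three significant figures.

w_2 = (9.3 − 0.0)/2 = 4.65 m; q_2 = 1.00 × 1.05 × 4.65 = 4.883 m³/s
w_3 = (12.7 − 2.3)/2 = 5.2 m; q_3 = 1.11 × 2.27 × 5.2 = 13.10 m³/s
w_4 = (15.6 − 9.3)/2 = 3.15 m; q_4 = 0.99 × 2.10 × 3.15 = 6.549 m³/s
w_5 = (20.7 − 12.7)/2 = 4 m; q_5 = 1.29 × 2.10 × 4 = 10.84 m³/s
w_6 = (24.9 − 15.6)/2 = 4.65 m; q_6 = 0.90 × 1.71 × 4.65 = 7.156 m³/s
Stations 1, 7 contribute zero (depth or velocity is 0).
Q = Σ qᵢ = 42.53 m³/s

42.5 m³/s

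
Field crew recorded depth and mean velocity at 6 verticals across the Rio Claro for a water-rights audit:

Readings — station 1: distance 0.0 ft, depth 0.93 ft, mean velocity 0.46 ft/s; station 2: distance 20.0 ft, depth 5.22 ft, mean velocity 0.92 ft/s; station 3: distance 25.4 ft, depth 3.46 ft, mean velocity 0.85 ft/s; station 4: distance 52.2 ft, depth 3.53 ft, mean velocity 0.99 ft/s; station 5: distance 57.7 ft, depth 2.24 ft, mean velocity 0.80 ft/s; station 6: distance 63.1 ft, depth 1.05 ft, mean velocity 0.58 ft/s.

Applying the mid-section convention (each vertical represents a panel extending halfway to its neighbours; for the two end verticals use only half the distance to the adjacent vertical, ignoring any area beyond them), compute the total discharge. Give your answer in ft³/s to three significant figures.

w_1 = (20.0 − 0.0)/2 = 10 ft; q_1 = 0.46 × 0.93 × 10 = 4.278 ft³/s
w_2 = (25.4 − 0.0)/2 = 12.7 ft; q_2 = 0.92 × 5.22 × 12.7 = 60.99 ft³/s
w_3 = (52.2 − 20.0)/2 = 16.1 ft; q_3 = 0.85 × 3.46 × 16.1 = 47.35 ft³/s
w_4 = (57.7 − 25.4)/2 = 16.15 ft; q_4 = 0.99 × 3.53 × 16.15 = 56.44 ft³/s
w_5 = (63.1 − 52.2)/2 = 5.45 ft; q_5 = 0.80 × 2.24 × 5.45 = 9.766 ft³/s
w_6 = (63.1 − 57.7)/2 = 2.7 ft; q_6 = 0.58 × 1.05 × 2.7 = 1.644 ft³/s
Q = Σ qᵢ = 180.5 ft³/s

180 ft³/s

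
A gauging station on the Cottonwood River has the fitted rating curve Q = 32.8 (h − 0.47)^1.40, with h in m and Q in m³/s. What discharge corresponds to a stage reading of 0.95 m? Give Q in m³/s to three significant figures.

11.7 m³/s

Q = 32.8 × (0.95 − 0.47)^1.40 = 32.8 × 0.48^1.40 = 11.74 m³/s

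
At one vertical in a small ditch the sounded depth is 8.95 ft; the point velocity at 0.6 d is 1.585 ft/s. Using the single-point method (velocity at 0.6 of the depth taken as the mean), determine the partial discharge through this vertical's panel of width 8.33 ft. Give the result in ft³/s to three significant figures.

118 ft³/s

v̄ = v₀.₆ = 1.585 ft/s
q = v̄ × d × w = 1.585 × 8.95 × 8.33 = 118.2 ft³/s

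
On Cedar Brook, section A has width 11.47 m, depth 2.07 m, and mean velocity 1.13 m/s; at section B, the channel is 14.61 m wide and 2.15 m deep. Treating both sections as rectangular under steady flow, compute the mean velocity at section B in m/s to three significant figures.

Q = A₁V₁ = (11.47×2.07) × 1.13 = 26.83 m³/s
A₂ = 14.61 × 2.15 = 31.41 m²
V₂ = Q/A₂ = 26.83/31.41 = 0.8541 m/s

0.854 m/s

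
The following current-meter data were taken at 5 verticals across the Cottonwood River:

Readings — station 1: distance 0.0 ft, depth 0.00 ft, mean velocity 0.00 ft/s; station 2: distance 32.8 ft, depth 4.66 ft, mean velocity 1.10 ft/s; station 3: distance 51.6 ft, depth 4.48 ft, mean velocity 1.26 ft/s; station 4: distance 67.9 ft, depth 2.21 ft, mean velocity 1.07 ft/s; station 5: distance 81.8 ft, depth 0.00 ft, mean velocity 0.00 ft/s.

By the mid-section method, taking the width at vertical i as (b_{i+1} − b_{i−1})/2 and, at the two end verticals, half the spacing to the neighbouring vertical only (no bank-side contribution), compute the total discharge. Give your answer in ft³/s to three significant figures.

w_2 = (51.6 − 0.0)/2 = 25.8 ft; q_2 = 1.10 × 4.66 × 25.8 = 132.3 ft³/s
w_3 = (67.9 − 32.8)/2 = 17.55 ft; q_3 = 1.26 × 4.48 × 17.55 = 99.07 ft³/s
w_4 = (81.8 − 51.6)/2 = 15.1 ft; q_4 = 1.07 × 2.21 × 15.1 = 35.71 ft³/s
Stations 1, 5 contribute zero (depth or velocity is 0).
Q = Σ qᵢ = 267.0 ft³/s

267 ft³/s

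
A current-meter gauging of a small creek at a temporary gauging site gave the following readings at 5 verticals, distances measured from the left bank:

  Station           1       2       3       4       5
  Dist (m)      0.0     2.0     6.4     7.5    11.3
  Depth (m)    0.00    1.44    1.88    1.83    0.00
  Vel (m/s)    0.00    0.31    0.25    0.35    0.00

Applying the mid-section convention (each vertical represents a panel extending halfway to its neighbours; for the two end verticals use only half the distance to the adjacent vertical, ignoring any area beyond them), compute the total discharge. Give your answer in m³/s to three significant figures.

4.29 m³/s

w_2 = (6.4 − 0.0)/2 = 3.2 m; q_2 = 0.31 × 1.44 × 3.2 = 1.428 m³/s
w_3 = (7.5 − 2.0)/2 = 2.75 m; q_3 = 0.25 × 1.88 × 2.75 = 1.293 m³/s
w_4 = (11.3 − 6.4)/2 = 2.45 m; q_4 = 0.35 × 1.83 × 2.45 = 1.569 m³/s
Stations 1, 5 contribute zero (depth or velocity is 0).
Q = Σ qᵢ = 4.290 m³/s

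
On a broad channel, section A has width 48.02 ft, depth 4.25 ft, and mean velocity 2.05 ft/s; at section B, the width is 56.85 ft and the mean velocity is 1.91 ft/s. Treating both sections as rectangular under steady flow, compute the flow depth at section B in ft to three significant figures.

Q = A₁V₁ = (48.02×4.25) × 2.05 = 418.4 ft³/s
d₂ = Q/(b₂ V₂) = 418.4/(56.85×1.91) = 3.853 ft

3.85 ft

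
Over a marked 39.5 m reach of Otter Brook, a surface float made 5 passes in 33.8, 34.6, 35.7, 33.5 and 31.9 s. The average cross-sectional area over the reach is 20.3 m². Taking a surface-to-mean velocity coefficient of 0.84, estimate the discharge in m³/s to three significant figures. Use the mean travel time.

19.9 m³/s

t̄ = (33.8 + 34.6 + 35.7 + 33.5 + 31.9) / 5 = 33.9 s
v_surface = L / t̄ = 39.5 / 33.9 = 1.165 m/s
v_mean = 0.84 × 1.165 = 0.9788 m/s
Q = A × v_mean = 20.3 × 0.9788 = 19.87 m³/s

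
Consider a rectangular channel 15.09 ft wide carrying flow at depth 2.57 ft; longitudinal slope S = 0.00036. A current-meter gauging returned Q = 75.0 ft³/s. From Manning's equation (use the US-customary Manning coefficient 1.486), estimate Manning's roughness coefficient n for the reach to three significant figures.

A = b·y = 15.09 × 2.57 = 38.78 ft²
P = b + 2y = 15.09 + 2×2.57 = 20.23 ft
R = A/P = 38.78/20.23 = 1.917 ft
n = (1.486/Q)·A·R^(2/3)·S^(1/2) = (1.486/75.0) × 38.78 × 1.543 × 0.01897 = 0.02250

0.0225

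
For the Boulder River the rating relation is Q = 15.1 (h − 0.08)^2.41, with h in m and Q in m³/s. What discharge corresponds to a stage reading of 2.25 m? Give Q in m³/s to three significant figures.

Q = 15.1 × (2.25 − 0.08)^2.41 = 15.1 × 2.17^2.41 = 97.69 m³/s

97.7 m³/s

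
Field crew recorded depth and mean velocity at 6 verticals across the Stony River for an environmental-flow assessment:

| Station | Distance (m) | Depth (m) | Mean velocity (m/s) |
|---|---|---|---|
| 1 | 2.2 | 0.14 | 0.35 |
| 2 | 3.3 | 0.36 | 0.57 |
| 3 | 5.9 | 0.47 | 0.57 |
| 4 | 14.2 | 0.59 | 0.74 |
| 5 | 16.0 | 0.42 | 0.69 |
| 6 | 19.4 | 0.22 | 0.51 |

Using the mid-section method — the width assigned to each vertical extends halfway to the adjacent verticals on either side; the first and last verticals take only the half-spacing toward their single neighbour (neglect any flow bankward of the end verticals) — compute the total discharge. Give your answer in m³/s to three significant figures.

5.02 m³/s

w_1 = (3.3 − 2.2)/2 = 0.55 m; q_1 = 0.35 × 0.14 × 0.55 = 0.02695 m³/s
w_2 = (5.9 − 2.2)/2 = 1.85 m; q_2 = 0.57 × 0.36 × 1.85 = 0.3796 m³/s
w_3 = (14.2 − 3.3)/2 = 5.45 m; q_3 = 0.57 × 0.47 × 5.45 = 1.460 m³/s
w_4 = (16.0 − 5.9)/2 = 5.05 m; q_4 = 0.74 × 0.59 × 5.05 = 2.205 m³/s
w_5 = (19.4 − 14.2)/2 = 2.6 m; q_5 = 0.69 × 0.42 × 2.6 = 0.7535 m³/s
w_6 = (19.4 − 16.0)/2 = 1.7 m; q_6 = 0.51 × 0.22 × 1.7 = 0.1907 m³/s
Q = Σ qᵢ = 5.016 m³/s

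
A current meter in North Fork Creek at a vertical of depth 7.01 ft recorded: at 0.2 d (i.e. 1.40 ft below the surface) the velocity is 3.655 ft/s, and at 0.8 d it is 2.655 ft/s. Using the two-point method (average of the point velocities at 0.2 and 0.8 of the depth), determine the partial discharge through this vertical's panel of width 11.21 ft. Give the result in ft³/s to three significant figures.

248 ft³/s

v̄ = (3.655 + 2.655) / 2 = 3.155 ft/s
q = v̄ × d × w = 3.155 × 7.01 × 11.21 = 247.9 ft³/s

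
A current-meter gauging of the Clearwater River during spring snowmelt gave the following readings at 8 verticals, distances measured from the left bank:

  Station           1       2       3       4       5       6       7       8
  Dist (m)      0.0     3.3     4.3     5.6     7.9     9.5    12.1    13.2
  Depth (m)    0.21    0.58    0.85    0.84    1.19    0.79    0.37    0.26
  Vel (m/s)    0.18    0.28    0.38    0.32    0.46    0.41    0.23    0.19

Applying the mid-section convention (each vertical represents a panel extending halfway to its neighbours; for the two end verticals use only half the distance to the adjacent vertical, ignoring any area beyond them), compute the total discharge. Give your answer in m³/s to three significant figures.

3.20 m³/s

w_1 = (3.3 − 0.0)/2 = 1.65 m; q_1 = 0.18 × 0.21 × 1.65 = 0.06237 m³/s
w_2 = (4.3 − 0.0)/2 = 2.15 m; q_2 = 0.28 × 0.58 × 2.15 = 0.3492 m³/s
w_3 = (5.6 − 3.3)/2 = 1.15 m; q_3 = 0.38 × 0.85 × 1.15 = 0.3715 m³/s
w_4 = (7.9 − 4.3)/2 = 1.8 m; q_4 = 0.32 × 0.84 × 1.8 = 0.4838 m³/s
w_5 = (9.5 − 5.6)/2 = 1.95 m; q_5 = 0.46 × 1.19 × 1.95 = 1.067 m³/s
w_6 = (12.1 − 7.9)/2 = 2.1 m; q_6 = 0.41 × 0.79 × 2.1 = 0.6802 m³/s
w_7 = (13.2 − 9.5)/2 = 1.85 m; q_7 = 0.23 × 0.37 × 1.85 = 0.1574 m³/s
w_8 = (13.2 − 12.1)/2 = 0.55 m; q_8 = 0.19 × 0.26 × 0.55 = 0.02717 m³/s
Q = Σ qᵢ = 3.199 m³/s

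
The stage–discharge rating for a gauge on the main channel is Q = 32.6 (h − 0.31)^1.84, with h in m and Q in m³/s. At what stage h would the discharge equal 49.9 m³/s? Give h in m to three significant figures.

h − h₀ = (Q/C)^(1/b) = (49.9/32.6)^(1/1.84) = 1.260 m
h = 0.31 + 1.260 = 1.570 m

1.57 m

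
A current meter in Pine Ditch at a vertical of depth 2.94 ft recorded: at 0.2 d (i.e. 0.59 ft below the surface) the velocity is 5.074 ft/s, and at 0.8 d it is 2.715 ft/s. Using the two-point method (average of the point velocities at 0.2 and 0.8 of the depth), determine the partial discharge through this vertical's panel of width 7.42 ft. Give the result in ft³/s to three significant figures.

v̄ = (5.074 + 2.715) / 2 = 3.895 ft/s
q = v̄ × d × w = 3.895 × 2.94 × 7.42 = 84.96 ft³/s

85.0 ft³/s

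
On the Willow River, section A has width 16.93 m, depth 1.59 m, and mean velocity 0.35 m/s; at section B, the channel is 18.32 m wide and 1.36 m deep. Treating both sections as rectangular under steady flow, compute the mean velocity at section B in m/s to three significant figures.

Q = A₁V₁ = (16.93×1.59) × 0.35 = 9.422 m³/s
A₂ = 18.32 × 1.36 = 24.92 m²
V₂ = Q/A₂ = 9.422/24.92 = 0.3781 m/s

0.378 m/s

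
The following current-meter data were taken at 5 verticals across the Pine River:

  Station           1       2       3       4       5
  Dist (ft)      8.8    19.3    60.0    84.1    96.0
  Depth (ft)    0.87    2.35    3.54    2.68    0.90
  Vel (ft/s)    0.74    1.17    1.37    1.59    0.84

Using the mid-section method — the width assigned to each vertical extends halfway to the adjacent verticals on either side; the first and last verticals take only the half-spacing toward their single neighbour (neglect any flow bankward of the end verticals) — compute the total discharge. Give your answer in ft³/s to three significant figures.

312 ft³/s

w_1 = (19.3 − 8.8)/2 = 5.25 ft; q_1 = 0.74 × 0.87 × 5.25 = 3.380 ft³/s
w_2 = (60.0 − 8.8)/2 = 25.6 ft; q_2 = 1.17 × 2.35 × 25.6 = 70.39 ft³/s
w_3 = (84.1 − 19.3)/2 = 32.4 ft; q_3 = 1.37 × 3.54 × 32.4 = 157.1 ft³/s
w_4 = (96.0 − 60.0)/2 = 18 ft; q_4 = 1.59 × 2.68 × 18 = 76.70 ft³/s
w_5 = (96.0 − 84.1)/2 = 5.95 ft; q_5 = 0.84 × 0.90 × 5.95 = 4.498 ft³/s
Q = Σ qᵢ = 312.1 ft³/s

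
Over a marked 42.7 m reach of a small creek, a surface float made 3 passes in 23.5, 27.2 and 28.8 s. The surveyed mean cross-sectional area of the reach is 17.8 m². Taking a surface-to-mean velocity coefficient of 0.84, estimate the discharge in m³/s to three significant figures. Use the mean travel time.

24.1 m³/s

t̄ = (23.5 + 27.2 + 28.8) / 3 = 26.5 s
v_surface = L / t̄ = 42.7 / 26.5 = 1.611 m/s
v_mean = 0.84 × 1.611 = 1.354 m/s
Q = A × v_mean = 17.8 × 1.354 = 24.09 m³/s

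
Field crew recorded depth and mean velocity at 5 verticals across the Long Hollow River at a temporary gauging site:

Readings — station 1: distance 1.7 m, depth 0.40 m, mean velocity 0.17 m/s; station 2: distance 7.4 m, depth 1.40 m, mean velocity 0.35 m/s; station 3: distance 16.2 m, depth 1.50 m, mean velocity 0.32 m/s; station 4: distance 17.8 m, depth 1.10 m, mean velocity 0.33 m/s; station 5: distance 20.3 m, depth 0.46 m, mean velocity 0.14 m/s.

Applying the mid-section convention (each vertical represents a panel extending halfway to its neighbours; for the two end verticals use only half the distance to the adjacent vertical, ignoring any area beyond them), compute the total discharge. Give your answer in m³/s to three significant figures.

w_1 = (7.4 − 1.7)/2 = 2.85 m; q_1 = 0.17 × 0.40 × 2.85 = 0.1938 m³/s
w_2 = (16.2 − 1.7)/2 = 7.25 m; q_2 = 0.35 × 1.40 × 7.25 = 3.553 m³/s
w_3 = (17.8 − 7.4)/2 = 5.2 m; q_3 = 0.32 × 1.50 × 5.2 = 2.496 m³/s
w_4 = (20.3 − 16.2)/2 = 2.05 m; q_4 = 0.33 × 1.10 × 2.05 = 0.7442 m³/s
w_5 = (20.3 − 17.8)/2 = 1.25 m; q_5 = 0.14 × 0.46 × 1.25 = 0.08050 m³/s
Q = Σ qᵢ = 7.067 m³/s

7.07 m³/s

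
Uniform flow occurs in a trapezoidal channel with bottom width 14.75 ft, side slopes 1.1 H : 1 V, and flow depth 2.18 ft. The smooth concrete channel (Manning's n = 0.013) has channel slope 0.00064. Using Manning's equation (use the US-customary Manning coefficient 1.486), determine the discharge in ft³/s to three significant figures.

A = (b + z·y)·y = (14.75 + 1.1×2.18)×2.18 = 37.38 ft²
P = b + 2y√(1+z²) = 14.75 + 2×2.18×√(1+1.1²) = 21.23 ft
R = A/P = 37.38/21.23 = 1.761 ft
Q = (1.486/n)·A·R^(2/3)·S^(1/2) = (1.486/0.013) × 37.38 × 1.761^(2/3) × 0.00064^(1/2) = 157.6 ft³/s

158 ft³/s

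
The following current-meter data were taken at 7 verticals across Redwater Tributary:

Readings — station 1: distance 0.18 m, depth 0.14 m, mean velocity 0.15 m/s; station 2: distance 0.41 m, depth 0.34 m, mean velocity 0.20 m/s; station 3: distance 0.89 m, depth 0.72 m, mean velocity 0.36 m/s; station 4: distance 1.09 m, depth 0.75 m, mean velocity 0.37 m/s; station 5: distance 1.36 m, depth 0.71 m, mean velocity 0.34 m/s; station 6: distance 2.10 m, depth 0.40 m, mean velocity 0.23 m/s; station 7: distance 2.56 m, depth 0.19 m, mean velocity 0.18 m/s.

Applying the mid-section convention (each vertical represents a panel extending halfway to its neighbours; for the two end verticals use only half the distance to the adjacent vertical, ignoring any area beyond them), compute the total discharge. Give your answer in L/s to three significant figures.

w_1 = (0.41 − 0.18)/2 = 0.115 m; q_1 = 0.15 × 0.14 × 0.115 = 0.002415 m³/s
w_2 = (0.89 − 0.18)/2 = 0.355 m; q_2 = 0.20 × 0.34 × 0.355 = 0.02414 m³/s
w_3 = (1.09 − 0.41)/2 = 0.34 m; q_3 = 0.36 × 0.72 × 0.34 = 0.08813 m³/s
w_4 = (1.36 − 0.89)/2 = 0.235 m; q_4 = 0.37 × 0.75 × 0.235 = 0.06521 m³/s
w_5 = (2.10 − 1.09)/2 = 0.505 m; q_5 = 0.34 × 0.71 × 0.505 = 0.1219 m³/s
w_6 = (2.56 − 1.36)/2 = 0.6 m; q_6 = 0.23 × 0.40 × 0.6 = 0.05520 m³/s
w_7 = (2.56 − 2.10)/2 = 0.23 m; q_7 = 0.18 × 0.19 × 0.23 = 0.007866 m³/s
Q = Σ qᵢ = 0.3649 m³/s
= 0.3649 × 1000 = 364.9 L/s

365 L/s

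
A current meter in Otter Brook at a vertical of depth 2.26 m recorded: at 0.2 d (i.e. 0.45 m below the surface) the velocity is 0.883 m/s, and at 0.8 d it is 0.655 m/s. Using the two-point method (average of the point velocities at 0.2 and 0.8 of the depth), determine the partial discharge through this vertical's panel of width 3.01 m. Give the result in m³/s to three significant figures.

v̄ = (0.883 + 0.655) / 2 = 0.7690 m/s
q = v̄ × d × w = 0.7690 × 2.26 × 3.01 = 5.231 m³/s

5.23 m³/s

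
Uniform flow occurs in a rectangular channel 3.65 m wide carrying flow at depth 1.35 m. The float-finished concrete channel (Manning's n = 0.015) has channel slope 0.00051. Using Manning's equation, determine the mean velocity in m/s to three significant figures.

1.27 m/s

A = b·y = 3.65 × 1.35 = 4.928 m²
P = b + 2y = 3.65 + 2×1.35 = 6.350 m
R = A/P = 4.928/6.350 = 0.7760 m
Q = (1/n)·A·R^(2/3)·S^(1/2) = (1/0.015) × 4.928 × 0.7760^(2/3) × 0.00051^(1/2) = 6.265 m³/s
V = Q/A = 6.265/4.928 = 1.271 m/s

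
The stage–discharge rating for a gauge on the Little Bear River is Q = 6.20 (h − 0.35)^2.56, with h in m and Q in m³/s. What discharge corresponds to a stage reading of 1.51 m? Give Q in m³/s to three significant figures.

Q = 6.20 × (1.51 − 0.35)^2.56 = 6.20 × 1.16^2.56 = 9.066 m³/s

9.07 m³/s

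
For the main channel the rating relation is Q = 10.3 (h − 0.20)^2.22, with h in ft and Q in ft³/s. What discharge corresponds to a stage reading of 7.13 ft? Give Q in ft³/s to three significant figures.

Q = 10.3 × (7.13 − 0.20)^2.22 = 10.3 × 6.93^2.22 = 757.3 ft³/s

757 ft³/s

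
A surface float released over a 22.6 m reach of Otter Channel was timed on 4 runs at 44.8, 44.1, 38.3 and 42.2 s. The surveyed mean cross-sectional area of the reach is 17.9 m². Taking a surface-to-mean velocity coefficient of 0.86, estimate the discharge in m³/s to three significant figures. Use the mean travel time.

8.21 m³/s

t̄ = (44.8 + 44.1 + 38.3 + 42.2) / 4 = 42.35 s
v_surface = L / t̄ = 22.6 / 42.35 = 0.5336 m/s
v_mean = 0.86 × 0.5336 = 0.4589 m/s
Q = A × v_mean = 17.9 × 0.4589 = 8.215 m³/s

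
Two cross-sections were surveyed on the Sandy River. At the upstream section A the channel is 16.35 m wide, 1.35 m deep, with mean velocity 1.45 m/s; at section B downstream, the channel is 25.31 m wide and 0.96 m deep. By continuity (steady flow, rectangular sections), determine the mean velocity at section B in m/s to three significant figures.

Q = A₁V₁ = (16.35×1.35) × 1.45 = 32.01 m³/s
A₂ = 25.31 × 0.96 = 24.30 m²
V₂ = Q/A₂ = 32.01/24.30 = 1.317 m/s

1.32 m/s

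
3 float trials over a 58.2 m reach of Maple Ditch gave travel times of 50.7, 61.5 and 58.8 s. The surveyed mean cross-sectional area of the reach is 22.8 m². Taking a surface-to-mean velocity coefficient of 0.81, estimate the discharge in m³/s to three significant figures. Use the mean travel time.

t̄ = (50.7 + 61.5 + 58.8) / 3 = 57 s
v_surface = L / t̄ = 58.2 / 57 = 1.021 m/s
v_mean = 0.81 × 1.021 = 0.8271 m/s
Q = A × v_mean = 22.8 × 0.8271 = 18.86 m³/s

18.9 m³/s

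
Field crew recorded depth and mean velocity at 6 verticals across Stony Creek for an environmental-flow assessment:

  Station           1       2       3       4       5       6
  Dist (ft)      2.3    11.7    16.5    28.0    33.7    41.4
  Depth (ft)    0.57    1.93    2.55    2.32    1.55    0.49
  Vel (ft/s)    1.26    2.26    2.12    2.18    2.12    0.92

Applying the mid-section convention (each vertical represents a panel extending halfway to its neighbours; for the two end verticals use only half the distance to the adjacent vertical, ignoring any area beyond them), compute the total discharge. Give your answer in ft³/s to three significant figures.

146 ft³/s

w_1 = (11.7 − 2.3)/2 = 4.7 ft; q_1 = 1.26 × 0.57 × 4.7 = 3.376 ft³/s
w_2 = (16.5 − 2.3)/2 = 7.1 ft; q_2 = 2.26 × 1.93 × 7.1 = 30.97 ft³/s
w_3 = (28.0 − 11.7)/2 = 8.15 ft; q_3 = 2.12 × 2.55 × 8.15 = 44.06 ft³/s
w_4 = (33.7 − 16.5)/2 = 8.6 ft; q_4 = 2.18 × 2.32 × 8.6 = 43.50 ft³/s
w_5 = (41.4 − 28.0)/2 = 6.7 ft; q_5 = 2.12 × 1.55 × 6.7 = 22.02 ft³/s
w_6 = (41.4 − 33.7)/2 = 3.85 ft; q_6 = 0.92 × 0.49 × 3.85 = 1.736 ft³/s
Q = Σ qᵢ = 145.7 ft³/s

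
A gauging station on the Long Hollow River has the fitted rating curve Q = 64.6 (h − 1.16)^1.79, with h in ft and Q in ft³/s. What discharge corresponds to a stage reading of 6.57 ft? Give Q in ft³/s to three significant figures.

1330 ft³/s

Q = 64.6 × (6.57 − 1.16)^1.79 = 64.6 × 5.41^1.79 = 1326 ft³/s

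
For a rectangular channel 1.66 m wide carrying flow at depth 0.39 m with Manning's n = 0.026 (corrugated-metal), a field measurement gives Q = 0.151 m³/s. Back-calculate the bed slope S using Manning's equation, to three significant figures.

A = b·y = 1.66 × 0.39 = 0.6474 m²
P = b + 2y = 1.66 + 2×0.39 = 2.440 m
R = A/P = 0.6474/2.440 = 0.2653 m
S = (Q·n / (1·A·R^(2/3)))² = (0.151×0.026 / (1×0.6474×0.4129))² = 0.0002157

0.000216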